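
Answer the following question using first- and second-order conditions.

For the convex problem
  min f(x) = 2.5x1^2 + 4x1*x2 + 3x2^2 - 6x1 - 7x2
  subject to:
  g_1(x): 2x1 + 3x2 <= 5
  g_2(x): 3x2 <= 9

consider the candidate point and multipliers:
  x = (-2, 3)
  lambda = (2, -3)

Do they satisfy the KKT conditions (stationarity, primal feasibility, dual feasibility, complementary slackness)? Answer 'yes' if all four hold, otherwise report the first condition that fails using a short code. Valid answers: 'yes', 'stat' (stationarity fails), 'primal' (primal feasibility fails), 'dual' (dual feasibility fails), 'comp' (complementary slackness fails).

Gradient of f: grad f(x) = Q x + c = (-4, 3)
Constraint values g_i(x) = a_i^T x - b_i:
  g_1((-2, 3)) = 0
  g_2((-2, 3)) = 0
Stationarity residual: grad f(x) + sum_i lambda_i a_i = (0, 0)
  -> stationarity OK
Primal feasibility (all g_i <= 0): OK
Dual feasibility (all lambda_i >= 0): FAILS
Complementary slackness (lambda_i * g_i(x) = 0 for all i): OK

Verdict: the first failing condition is dual_feasibility -> dual.

dual


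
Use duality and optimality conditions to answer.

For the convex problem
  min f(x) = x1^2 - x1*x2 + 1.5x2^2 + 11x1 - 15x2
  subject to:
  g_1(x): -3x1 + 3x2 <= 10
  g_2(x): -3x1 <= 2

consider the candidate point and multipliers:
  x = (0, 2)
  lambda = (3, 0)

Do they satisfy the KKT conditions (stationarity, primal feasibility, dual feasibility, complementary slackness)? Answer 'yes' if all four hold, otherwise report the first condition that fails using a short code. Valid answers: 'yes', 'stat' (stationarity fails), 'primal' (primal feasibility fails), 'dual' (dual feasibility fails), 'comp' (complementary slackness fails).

Gradient of f: grad f(x) = Q x + c = (9, -9)
Constraint values g_i(x) = a_i^T x - b_i:
  g_1((0, 2)) = -4
  g_2((0, 2)) = -2
Stationarity residual: grad f(x) + sum_i lambda_i a_i = (0, 0)
  -> stationarity OK
Primal feasibility (all g_i <= 0): OK
Dual feasibility (all lambda_i >= 0): OK
Complementary slackness (lambda_i * g_i(x) = 0 for all i): FAILS

Verdict: the first failing condition is complementary_slackness -> comp.

comp


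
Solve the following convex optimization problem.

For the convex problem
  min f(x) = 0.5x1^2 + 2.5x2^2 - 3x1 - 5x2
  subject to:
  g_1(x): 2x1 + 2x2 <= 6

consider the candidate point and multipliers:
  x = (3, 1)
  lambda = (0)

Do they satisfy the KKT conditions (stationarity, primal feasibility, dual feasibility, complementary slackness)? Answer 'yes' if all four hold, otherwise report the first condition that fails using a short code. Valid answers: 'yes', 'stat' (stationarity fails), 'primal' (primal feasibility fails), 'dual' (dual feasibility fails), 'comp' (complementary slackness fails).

Gradient of f: grad f(x) = Q x + c = (0, 0)
Constraint values g_i(x) = a_i^T x - b_i:
  g_1((3, 1)) = 2
Stationarity residual: grad f(x) + sum_i lambda_i a_i = (0, 0)
  -> stationarity OK
Primal feasibility (all g_i <= 0): FAILS
Dual feasibility (all lambda_i >= 0): OK
Complementary slackness (lambda_i * g_i(x) = 0 for all i): OK

Verdict: the first failing condition is primal_feasibility -> primal.

primal


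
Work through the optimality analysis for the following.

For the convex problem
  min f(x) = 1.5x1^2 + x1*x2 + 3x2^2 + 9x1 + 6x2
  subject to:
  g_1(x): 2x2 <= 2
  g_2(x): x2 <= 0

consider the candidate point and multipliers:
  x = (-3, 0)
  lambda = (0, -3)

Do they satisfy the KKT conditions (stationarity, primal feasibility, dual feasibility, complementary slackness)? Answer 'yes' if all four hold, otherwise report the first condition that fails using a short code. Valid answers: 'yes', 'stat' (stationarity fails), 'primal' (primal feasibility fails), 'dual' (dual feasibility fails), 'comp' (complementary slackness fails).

Gradient of f: grad f(x) = Q x + c = (0, 3)
Constraint values g_i(x) = a_i^T x - b_i:
  g_1((-3, 0)) = -2
  g_2((-3, 0)) = 0
Stationarity residual: grad f(x) + sum_i lambda_i a_i = (0, 0)
  -> stationarity OK
Primal feasibility (all g_i <= 0): OK
Dual feasibility (all lambda_i >= 0): FAILS
Complementary slackness (lambda_i * g_i(x) = 0 for all i): OK

Verdict: the first failing condition is dual_feasibility -> dual.

dual


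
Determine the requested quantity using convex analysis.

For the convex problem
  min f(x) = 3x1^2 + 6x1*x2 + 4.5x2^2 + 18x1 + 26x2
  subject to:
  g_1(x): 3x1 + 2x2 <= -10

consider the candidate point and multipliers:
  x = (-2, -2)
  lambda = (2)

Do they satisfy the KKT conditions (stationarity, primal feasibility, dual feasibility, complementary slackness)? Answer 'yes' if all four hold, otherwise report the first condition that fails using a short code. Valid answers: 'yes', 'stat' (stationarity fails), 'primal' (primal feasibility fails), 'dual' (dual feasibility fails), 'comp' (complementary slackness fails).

Gradient of f: grad f(x) = Q x + c = (-6, -4)
Constraint values g_i(x) = a_i^T x - b_i:
  g_1((-2, -2)) = 0
Stationarity residual: grad f(x) + sum_i lambda_i a_i = (0, 0)
  -> stationarity OK
Primal feasibility (all g_i <= 0): OK
Dual feasibility (all lambda_i >= 0): OK
Complementary slackness (lambda_i * g_i(x) = 0 for all i): OK

Verdict: yes, KKT holds.

yes


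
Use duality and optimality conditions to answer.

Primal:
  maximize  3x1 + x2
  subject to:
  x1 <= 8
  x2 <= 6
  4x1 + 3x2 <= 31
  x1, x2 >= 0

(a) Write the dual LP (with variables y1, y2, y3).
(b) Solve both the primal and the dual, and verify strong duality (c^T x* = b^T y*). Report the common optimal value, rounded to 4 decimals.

The standard primal-dual pair for 'max c^T x s.t. A x <= b, x >= 0' is:
  Dual:  min b^T y  s.t.  A^T y >= c,  y >= 0.

So the dual LP is:
  minimize  8y1 + 6y2 + 31y3
  subject to:
    y1 + 4y3 >= 3
    y2 + 3y3 >= 1
    y1, y2, y3 >= 0

Solving the primal: x* = (7.75, 0).
  primal value c^T x* = 23.25.
Solving the dual: y* = (0, 0, 0.75).
  dual value b^T y* = 23.25.
Strong duality: c^T x* = b^T y*. Confirmed.

23.25


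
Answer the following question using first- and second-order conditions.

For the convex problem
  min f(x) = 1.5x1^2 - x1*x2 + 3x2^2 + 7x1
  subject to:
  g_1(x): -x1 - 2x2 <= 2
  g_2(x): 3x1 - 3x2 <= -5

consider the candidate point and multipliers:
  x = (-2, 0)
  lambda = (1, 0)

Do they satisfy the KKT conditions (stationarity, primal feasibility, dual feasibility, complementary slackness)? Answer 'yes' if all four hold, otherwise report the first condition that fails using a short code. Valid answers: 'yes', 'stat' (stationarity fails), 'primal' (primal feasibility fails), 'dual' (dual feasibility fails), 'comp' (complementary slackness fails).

Gradient of f: grad f(x) = Q x + c = (1, 2)
Constraint values g_i(x) = a_i^T x - b_i:
  g_1((-2, 0)) = 0
  g_2((-2, 0)) = -1
Stationarity residual: grad f(x) + sum_i lambda_i a_i = (0, 0)
  -> stationarity OK
Primal feasibility (all g_i <= 0): OK
Dual feasibility (all lambda_i >= 0): OK
Complementary slackness (lambda_i * g_i(x) = 0 for all i): OK

Verdict: yes, KKT holds.

yes


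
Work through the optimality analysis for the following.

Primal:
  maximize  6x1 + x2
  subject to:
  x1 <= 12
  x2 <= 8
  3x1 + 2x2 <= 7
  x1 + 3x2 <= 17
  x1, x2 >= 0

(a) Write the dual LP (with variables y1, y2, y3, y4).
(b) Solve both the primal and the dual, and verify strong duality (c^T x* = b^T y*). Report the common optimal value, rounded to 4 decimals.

The standard primal-dual pair for 'max c^T x s.t. A x <= b, x >= 0' is:
  Dual:  min b^T y  s.t.  A^T y >= c,  y >= 0.

So the dual LP is:
  minimize  12y1 + 8y2 + 7y3 + 17y4
  subject to:
    y1 + 3y3 + y4 >= 6
    y2 + 2y3 + 3y4 >= 1
    y1, y2, y3, y4 >= 0

Solving the primal: x* = (2.3333, 0).
  primal value c^T x* = 14.
Solving the dual: y* = (0, 0, 2, 0).
  dual value b^T y* = 14.
Strong duality: c^T x* = b^T y*. Confirmed.

14


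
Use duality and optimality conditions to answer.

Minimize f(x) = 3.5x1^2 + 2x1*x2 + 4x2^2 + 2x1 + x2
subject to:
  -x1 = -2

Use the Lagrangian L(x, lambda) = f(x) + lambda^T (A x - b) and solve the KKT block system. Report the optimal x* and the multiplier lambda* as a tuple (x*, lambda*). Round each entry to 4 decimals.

Form the Lagrangian:
  L(x, lambda) = (1/2) x^T Q x + c^T x + lambda^T (A x - b)
Stationarity (grad_x L = 0): Q x + c + A^T lambda = 0.
Primal feasibility: A x = b.

This gives the KKT block system:
  [ Q   A^T ] [ x     ]   [-c ]
  [ A    0  ] [ lambda ] = [ b ]

Solving the linear system:
  x*      = (2, -0.625)
  lambda* = (14.75)
  f(x*)   = 16.4375

x* = (2, -0.625), lambda* = (14.75)


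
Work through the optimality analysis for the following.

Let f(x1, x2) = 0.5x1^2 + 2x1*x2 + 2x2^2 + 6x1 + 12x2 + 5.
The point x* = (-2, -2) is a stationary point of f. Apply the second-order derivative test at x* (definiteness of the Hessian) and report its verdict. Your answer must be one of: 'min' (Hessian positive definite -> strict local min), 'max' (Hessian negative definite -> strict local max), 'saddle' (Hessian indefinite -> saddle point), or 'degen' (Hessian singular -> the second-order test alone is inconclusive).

Compute the Hessian H = grad^2 f:
  H = [[1, 2], [2, 4]]
Verify stationarity: grad f(x*) = H x* + g = (0, 0).
Eigenvalues of H: 0, 5.
H has a zero eigenvalue (singular; positive semidefinite but not definite), so H is neither positive definite, negative definite, nor indefinite. The second-order test alone is inconclusive -> degen.
(Indeed, f is constant along the null direction of H through x*, so x* is not a strict local extremum.)

degen


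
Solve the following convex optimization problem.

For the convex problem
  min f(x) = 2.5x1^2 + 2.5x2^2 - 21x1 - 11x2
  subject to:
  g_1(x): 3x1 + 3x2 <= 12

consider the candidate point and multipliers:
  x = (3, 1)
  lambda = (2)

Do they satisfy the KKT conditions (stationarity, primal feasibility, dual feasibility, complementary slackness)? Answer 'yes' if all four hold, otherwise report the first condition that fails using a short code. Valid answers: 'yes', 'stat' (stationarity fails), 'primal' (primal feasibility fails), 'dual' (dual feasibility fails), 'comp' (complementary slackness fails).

Gradient of f: grad f(x) = Q x + c = (-6, -6)
Constraint values g_i(x) = a_i^T x - b_i:
  g_1((3, 1)) = 0
Stationarity residual: grad f(x) + sum_i lambda_i a_i = (0, 0)
  -> stationarity OK
Primal feasibility (all g_i <= 0): OK
Dual feasibility (all lambda_i >= 0): OK
Complementary slackness (lambda_i * g_i(x) = 0 for all i): OK

Verdict: yes, KKT holds.

yes


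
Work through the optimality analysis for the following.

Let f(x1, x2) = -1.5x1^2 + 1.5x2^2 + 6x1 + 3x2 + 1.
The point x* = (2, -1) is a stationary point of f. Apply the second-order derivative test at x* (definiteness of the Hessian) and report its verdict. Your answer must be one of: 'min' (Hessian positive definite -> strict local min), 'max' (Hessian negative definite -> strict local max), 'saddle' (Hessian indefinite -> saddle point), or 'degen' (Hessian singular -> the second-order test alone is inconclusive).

Compute the Hessian H = grad^2 f:
  H = [[-3, 0], [0, 3]]
Verify stationarity: grad f(x*) = H x* + g = (0, 0).
Eigenvalues of H: -3, 3.
Eigenvalues have mixed signs, so H is indefinite -> x* is a saddle point.

saddle


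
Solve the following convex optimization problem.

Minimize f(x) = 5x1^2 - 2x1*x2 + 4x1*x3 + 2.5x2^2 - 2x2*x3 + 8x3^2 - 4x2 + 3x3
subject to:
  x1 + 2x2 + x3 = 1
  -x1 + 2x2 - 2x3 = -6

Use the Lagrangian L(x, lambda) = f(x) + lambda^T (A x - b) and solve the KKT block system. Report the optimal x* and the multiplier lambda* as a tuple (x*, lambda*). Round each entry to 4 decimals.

Form the Lagrangian:
  L(x, lambda) = (1/2) x^T Q x + c^T x + lambda^T (A x - b)
Stationarity (grad_x L = 0): Q x + c + A^T lambda = 0.
Primal feasibility: A x = b.

This gives the KKT block system:
  [ Q   A^T ] [ x     ]   [-c ]
  [ A    0  ] [ lambda ] = [ b ]

Solving the linear system:
  x*      = (1.2449, -0.8741, 1.5034)
  lambda* = (-6.6384, 13.5721)
  f(x*)   = 48.0389

x* = (1.2449, -0.8741, 1.5034), lambda* = (-6.6384, 13.5721)


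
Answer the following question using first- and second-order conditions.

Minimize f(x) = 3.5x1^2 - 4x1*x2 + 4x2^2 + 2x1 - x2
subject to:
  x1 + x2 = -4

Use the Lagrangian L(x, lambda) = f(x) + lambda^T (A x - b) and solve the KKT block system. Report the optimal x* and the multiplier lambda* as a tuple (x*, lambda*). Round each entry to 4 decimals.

Form the Lagrangian:
  L(x, lambda) = (1/2) x^T Q x + c^T x + lambda^T (A x - b)
Stationarity (grad_x L = 0): Q x + c + A^T lambda = 0.
Primal feasibility: A x = b.

This gives the KKT block system:
  [ Q   A^T ] [ x     ]   [-c ]
  [ A    0  ] [ lambda ] = [ b ]

Solving the linear system:
  x*      = (-2.2174, -1.7826)
  lambda* = (6.3913)
  f(x*)   = 11.4565

x* = (-2.2174, -1.7826), lambda* = (6.3913)


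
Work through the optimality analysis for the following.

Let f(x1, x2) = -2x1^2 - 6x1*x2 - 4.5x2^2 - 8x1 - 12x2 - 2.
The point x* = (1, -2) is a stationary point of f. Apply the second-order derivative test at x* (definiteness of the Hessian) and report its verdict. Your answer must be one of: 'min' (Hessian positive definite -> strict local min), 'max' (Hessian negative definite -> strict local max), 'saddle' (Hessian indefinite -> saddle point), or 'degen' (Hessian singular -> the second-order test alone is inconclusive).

Compute the Hessian H = grad^2 f:
  H = [[-4, -6], [-6, -9]]
Verify stationarity: grad f(x*) = H x* + g = (0, 0).
Eigenvalues of H: -13, 0.
H has a zero eigenvalue (singular; negative semidefinite but not definite), so H is neither positive definite, negative definite, nor indefinite. The second-order test alone is inconclusive -> degen.
(Indeed, f is constant along the null direction of H through x*, so x* is not a strict local extremum.)

degen


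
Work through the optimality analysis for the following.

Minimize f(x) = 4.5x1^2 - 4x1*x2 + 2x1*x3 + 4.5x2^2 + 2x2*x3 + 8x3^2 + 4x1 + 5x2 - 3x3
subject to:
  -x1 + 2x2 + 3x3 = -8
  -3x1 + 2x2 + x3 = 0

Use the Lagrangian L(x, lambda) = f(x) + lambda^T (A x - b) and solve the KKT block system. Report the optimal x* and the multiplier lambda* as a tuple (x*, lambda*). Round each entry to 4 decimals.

Form the Lagrangian:
  L(x, lambda) = (1/2) x^T Q x + c^T x + lambda^T (A x - b)
Stationarity (grad_x L = 0): Q x + c + A^T lambda = 0.
Primal feasibility: A x = b.

This gives the KKT block system:
  [ Q   A^T ] [ x     ]   [-c ]
  [ A    0  ] [ lambda ] = [ b ]

Solving the linear system:
  x*      = (-2.4545, -2.9091, -1.5455)
  lambda* = (15.6136, -8.3864)
  f(x*)   = 52.5909

x* = (-2.4545, -2.9091, -1.5455), lambda* = (15.6136, -8.3864)


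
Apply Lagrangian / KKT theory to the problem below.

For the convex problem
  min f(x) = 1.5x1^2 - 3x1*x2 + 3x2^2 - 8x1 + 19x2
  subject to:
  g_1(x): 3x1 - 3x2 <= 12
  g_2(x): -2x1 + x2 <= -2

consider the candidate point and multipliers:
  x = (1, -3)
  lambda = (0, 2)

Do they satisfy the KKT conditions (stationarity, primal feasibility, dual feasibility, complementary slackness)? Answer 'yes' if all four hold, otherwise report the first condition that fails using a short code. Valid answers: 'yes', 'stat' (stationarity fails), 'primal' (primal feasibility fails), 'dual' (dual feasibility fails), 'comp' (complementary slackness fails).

Gradient of f: grad f(x) = Q x + c = (4, -2)
Constraint values g_i(x) = a_i^T x - b_i:
  g_1((1, -3)) = 0
  g_2((1, -3)) = -3
Stationarity residual: grad f(x) + sum_i lambda_i a_i = (0, 0)
  -> stationarity OK
Primal feasibility (all g_i <= 0): OK
Dual feasibility (all lambda_i >= 0): OK
Complementary slackness (lambda_i * g_i(x) = 0 for all i): FAILS

Verdict: the first failing condition is complementary_slackness -> comp.

comp


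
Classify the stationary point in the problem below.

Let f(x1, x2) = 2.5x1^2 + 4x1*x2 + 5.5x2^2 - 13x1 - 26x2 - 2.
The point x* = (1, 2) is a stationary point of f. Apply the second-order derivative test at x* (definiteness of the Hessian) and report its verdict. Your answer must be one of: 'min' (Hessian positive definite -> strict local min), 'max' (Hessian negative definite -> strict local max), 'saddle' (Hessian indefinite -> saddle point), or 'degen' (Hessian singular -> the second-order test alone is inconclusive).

Compute the Hessian H = grad^2 f:
  H = [[5, 4], [4, 11]]
Verify stationarity: grad f(x*) = H x* + g = (0, 0).
Eigenvalues of H: 3, 13.
Both eigenvalues > 0, so H is positive definite -> x* is a strict local min.

min


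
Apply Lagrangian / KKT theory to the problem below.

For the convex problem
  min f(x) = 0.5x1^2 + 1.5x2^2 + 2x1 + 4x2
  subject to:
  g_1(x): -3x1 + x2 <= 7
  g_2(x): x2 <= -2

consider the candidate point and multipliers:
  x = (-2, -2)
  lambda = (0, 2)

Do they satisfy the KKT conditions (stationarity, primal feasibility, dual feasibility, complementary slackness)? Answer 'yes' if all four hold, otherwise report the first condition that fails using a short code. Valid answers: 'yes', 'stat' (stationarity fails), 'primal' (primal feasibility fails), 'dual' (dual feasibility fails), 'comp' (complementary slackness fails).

Gradient of f: grad f(x) = Q x + c = (0, -2)
Constraint values g_i(x) = a_i^T x - b_i:
  g_1((-2, -2)) = -3
  g_2((-2, -2)) = 0
Stationarity residual: grad f(x) + sum_i lambda_i a_i = (0, 0)
  -> stationarity OK
Primal feasibility (all g_i <= 0): OK
Dual feasibility (all lambda_i >= 0): OK
Complementary slackness (lambda_i * g_i(x) = 0 for all i): OK

Verdict: yes, KKT holds.

yes


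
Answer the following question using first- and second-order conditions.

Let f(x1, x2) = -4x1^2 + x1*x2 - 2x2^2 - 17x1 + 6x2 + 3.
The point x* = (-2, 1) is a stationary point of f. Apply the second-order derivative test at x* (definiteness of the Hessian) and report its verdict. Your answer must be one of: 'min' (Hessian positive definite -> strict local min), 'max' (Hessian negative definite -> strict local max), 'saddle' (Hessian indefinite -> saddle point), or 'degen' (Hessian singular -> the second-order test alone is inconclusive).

Compute the Hessian H = grad^2 f:
  H = [[-8, 1], [1, -4]]
Verify stationarity: grad f(x*) = H x* + g = (0, 0).
Eigenvalues of H: -8.2361, -3.7639.
Both eigenvalues < 0, so H is negative definite -> x* is a strict local max.

max


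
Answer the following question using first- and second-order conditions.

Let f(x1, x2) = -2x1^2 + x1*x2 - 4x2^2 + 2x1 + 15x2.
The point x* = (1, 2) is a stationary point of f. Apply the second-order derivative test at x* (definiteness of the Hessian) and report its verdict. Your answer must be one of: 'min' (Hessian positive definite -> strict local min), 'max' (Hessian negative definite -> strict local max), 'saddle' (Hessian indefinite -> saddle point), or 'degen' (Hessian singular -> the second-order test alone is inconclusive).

Compute the Hessian H = grad^2 f:
  H = [[-4, 1], [1, -8]]
Verify stationarity: grad f(x*) = H x* + g = (0, 0).
Eigenvalues of H: -8.2361, -3.7639.
Both eigenvalues < 0, so H is negative definite -> x* is a strict local max.

max


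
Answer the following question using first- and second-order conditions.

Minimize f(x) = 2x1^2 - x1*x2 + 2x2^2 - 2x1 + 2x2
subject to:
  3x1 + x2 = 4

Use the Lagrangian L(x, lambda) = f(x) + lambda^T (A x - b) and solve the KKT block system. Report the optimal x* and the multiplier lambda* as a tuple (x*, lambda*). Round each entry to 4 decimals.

Form the Lagrangian:
  L(x, lambda) = (1/2) x^T Q x + c^T x + lambda^T (A x - b)
Stationarity (grad_x L = 0): Q x + c + A^T lambda = 0.
Primal feasibility: A x = b.

This gives the KKT block system:
  [ Q   A^T ] [ x     ]   [-c ]
  [ A    0  ] [ lambda ] = [ b ]

Solving the linear system:
  x*      = (1.3043, 0.087)
  lambda* = (-1.0435)
  f(x*)   = 0.8696

x* = (1.3043, 0.087), lambda* = (-1.0435)


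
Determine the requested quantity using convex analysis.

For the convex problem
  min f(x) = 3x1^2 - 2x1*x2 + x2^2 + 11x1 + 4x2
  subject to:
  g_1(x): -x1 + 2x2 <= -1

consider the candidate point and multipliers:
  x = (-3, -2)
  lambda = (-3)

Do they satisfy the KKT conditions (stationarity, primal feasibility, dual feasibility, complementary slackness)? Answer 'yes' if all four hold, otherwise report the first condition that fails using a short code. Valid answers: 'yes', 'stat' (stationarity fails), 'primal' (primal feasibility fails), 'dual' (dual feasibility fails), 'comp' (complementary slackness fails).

Gradient of f: grad f(x) = Q x + c = (-3, 6)
Constraint values g_i(x) = a_i^T x - b_i:
  g_1((-3, -2)) = 0
Stationarity residual: grad f(x) + sum_i lambda_i a_i = (0, 0)
  -> stationarity OK
Primal feasibility (all g_i <= 0): OK
Dual feasibility (all lambda_i >= 0): FAILS
Complementary slackness (lambda_i * g_i(x) = 0 for all i): OK

Verdict: the first failing condition is dual_feasibility -> dual.

dual


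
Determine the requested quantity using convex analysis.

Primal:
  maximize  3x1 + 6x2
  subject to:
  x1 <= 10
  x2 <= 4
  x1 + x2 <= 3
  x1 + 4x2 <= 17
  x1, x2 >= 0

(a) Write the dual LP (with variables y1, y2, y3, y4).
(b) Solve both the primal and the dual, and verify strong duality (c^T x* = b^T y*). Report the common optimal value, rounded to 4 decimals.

The standard primal-dual pair for 'max c^T x s.t. A x <= b, x >= 0' is:
  Dual:  min b^T y  s.t.  A^T y >= c,  y >= 0.

So the dual LP is:
  minimize  10y1 + 4y2 + 3y3 + 17y4
  subject to:
    y1 + y3 + y4 >= 3
    y2 + y3 + 4y4 >= 6
    y1, y2, y3, y4 >= 0

Solving the primal: x* = (0, 3).
  primal value c^T x* = 18.
Solving the dual: y* = (0, 0, 6, 0).
  dual value b^T y* = 18.
Strong duality: c^T x* = b^T y*. Confirmed.

18


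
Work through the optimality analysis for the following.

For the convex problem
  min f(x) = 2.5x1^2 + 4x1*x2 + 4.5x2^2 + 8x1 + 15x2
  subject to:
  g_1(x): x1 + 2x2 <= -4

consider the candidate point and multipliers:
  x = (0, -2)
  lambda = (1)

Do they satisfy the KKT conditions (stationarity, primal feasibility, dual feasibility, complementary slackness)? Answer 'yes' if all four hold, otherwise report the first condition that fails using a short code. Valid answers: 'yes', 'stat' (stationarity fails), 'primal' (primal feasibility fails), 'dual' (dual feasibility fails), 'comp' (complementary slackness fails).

Gradient of f: grad f(x) = Q x + c = (0, -3)
Constraint values g_i(x) = a_i^T x - b_i:
  g_1((0, -2)) = 0
Stationarity residual: grad f(x) + sum_i lambda_i a_i = (1, -1)
  -> stationarity FAILS
Primal feasibility (all g_i <= 0): OK
Dual feasibility (all lambda_i >= 0): OK
Complementary slackness (lambda_i * g_i(x) = 0 for all i): OK

Verdict: the first failing condition is stationarity -> stat.

stat


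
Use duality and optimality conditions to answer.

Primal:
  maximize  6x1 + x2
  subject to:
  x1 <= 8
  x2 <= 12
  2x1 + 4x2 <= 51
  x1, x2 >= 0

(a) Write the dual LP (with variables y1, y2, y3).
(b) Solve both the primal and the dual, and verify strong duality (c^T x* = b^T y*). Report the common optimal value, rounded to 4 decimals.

The standard primal-dual pair for 'max c^T x s.t. A x <= b, x >= 0' is:
  Dual:  min b^T y  s.t.  A^T y >= c,  y >= 0.

So the dual LP is:
  minimize  8y1 + 12y2 + 51y3
  subject to:
    y1 + 2y3 >= 6
    y2 + 4y3 >= 1
    y1, y2, y3 >= 0

Solving the primal: x* = (8, 8.75).
  primal value c^T x* = 56.75.
Solving the dual: y* = (5.5, 0, 0.25).
  dual value b^T y* = 56.75.
Strong duality: c^T x* = b^T y*. Confirmed.

56.75


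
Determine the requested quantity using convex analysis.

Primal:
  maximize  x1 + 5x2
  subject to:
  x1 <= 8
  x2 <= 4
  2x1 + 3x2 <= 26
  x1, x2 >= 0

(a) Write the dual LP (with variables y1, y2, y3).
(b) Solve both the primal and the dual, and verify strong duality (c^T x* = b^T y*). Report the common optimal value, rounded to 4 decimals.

The standard primal-dual pair for 'max c^T x s.t. A x <= b, x >= 0' is:
  Dual:  min b^T y  s.t.  A^T y >= c,  y >= 0.

So the dual LP is:
  minimize  8y1 + 4y2 + 26y3
  subject to:
    y1 + 2y3 >= 1
    y2 + 3y3 >= 5
    y1, y2, y3 >= 0

Solving the primal: x* = (7, 4).
  primal value c^T x* = 27.
Solving the dual: y* = (0, 3.5, 0.5).
  dual value b^T y* = 27.
Strong duality: c^T x* = b^T y*. Confirmed.

27


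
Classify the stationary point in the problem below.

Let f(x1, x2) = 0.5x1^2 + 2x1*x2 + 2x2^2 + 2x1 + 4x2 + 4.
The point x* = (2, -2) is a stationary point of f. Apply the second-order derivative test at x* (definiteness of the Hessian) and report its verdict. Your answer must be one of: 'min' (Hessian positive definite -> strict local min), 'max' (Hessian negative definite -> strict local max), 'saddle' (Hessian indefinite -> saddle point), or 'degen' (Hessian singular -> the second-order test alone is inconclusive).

Compute the Hessian H = grad^2 f:
  H = [[1, 2], [2, 4]]
Verify stationarity: grad f(x*) = H x* + g = (0, 0).
Eigenvalues of H: 0, 5.
H has a zero eigenvalue (singular; positive semidefinite but not definite), so H is neither positive definite, negative definite, nor indefinite. The second-order test alone is inconclusive -> degen.
(Indeed, f is constant along the null direction of H through x*, so x* is not a strict local extremum.)

degen


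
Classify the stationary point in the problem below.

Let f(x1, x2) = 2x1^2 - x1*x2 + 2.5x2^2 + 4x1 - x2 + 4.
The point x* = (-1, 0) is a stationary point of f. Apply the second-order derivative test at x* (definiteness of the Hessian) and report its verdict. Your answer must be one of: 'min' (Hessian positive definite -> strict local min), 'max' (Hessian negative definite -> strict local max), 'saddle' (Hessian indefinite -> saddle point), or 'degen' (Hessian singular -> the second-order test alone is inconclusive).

Compute the Hessian H = grad^2 f:
  H = [[4, -1], [-1, 5]]
Verify stationarity: grad f(x*) = H x* + g = (0, 0).
Eigenvalues of H: 3.382, 5.618.
Both eigenvalues > 0, so H is positive definite -> x* is a strict local min.

min


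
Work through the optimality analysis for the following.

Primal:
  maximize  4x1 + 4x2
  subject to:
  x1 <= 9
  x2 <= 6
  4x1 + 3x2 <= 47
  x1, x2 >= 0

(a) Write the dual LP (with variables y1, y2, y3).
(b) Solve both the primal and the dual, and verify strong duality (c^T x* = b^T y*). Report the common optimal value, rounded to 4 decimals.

The standard primal-dual pair for 'max c^T x s.t. A x <= b, x >= 0' is:
  Dual:  min b^T y  s.t.  A^T y >= c,  y >= 0.

So the dual LP is:
  minimize  9y1 + 6y2 + 47y3
  subject to:
    y1 + 4y3 >= 4
    y2 + 3y3 >= 4
    y1, y2, y3 >= 0

Solving the primal: x* = (7.25, 6).
  primal value c^T x* = 53.
Solving the dual: y* = (0, 1, 1).
  dual value b^T y* = 53.
Strong duality: c^T x* = b^T y*. Confirmed.

53


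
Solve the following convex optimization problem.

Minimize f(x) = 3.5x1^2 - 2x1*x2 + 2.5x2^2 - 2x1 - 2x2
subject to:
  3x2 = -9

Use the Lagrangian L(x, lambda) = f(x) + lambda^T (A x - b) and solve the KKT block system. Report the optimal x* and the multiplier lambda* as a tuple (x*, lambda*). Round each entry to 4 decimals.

Form the Lagrangian:
  L(x, lambda) = (1/2) x^T Q x + c^T x + lambda^T (A x - b)
Stationarity (grad_x L = 0): Q x + c + A^T lambda = 0.
Primal feasibility: A x = b.

This gives the KKT block system:
  [ Q   A^T ] [ x     ]   [-c ]
  [ A    0  ] [ lambda ] = [ b ]

Solving the linear system:
  x*      = (-0.5714, -3)
  lambda* = (5.2857)
  f(x*)   = 27.3571

x* = (-0.5714, -3), lambda* = (5.2857)


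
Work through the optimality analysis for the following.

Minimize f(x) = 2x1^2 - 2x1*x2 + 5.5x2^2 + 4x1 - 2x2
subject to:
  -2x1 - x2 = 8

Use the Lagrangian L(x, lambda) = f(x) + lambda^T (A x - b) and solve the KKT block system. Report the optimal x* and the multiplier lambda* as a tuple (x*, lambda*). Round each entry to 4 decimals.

Form the Lagrangian:
  L(x, lambda) = (1/2) x^T Q x + c^T x + lambda^T (A x - b)
Stationarity (grad_x L = 0): Q x + c + A^T lambda = 0.
Primal feasibility: A x = b.

This gives the KKT block system:
  [ Q   A^T ] [ x     ]   [-c ]
  [ A    0  ] [ lambda ] = [ b ]

Solving the linear system:
  x*      = (-3.5714, -0.8571)
  lambda* = (-4.2857)
  f(x*)   = 10.8571

x* = (-3.5714, -0.8571), lambda* = (-4.2857)


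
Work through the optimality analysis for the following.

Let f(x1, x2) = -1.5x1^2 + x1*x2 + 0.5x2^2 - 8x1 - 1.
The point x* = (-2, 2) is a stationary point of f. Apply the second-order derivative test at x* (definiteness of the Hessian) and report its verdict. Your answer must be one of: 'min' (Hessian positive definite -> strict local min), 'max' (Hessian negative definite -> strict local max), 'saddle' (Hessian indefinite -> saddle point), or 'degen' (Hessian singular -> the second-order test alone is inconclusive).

Compute the Hessian H = grad^2 f:
  H = [[-3, 1], [1, 1]]
Verify stationarity: grad f(x*) = H x* + g = (0, 0).
Eigenvalues of H: -3.2361, 1.2361.
Eigenvalues have mixed signs, so H is indefinite -> x* is a saddle point.

saddle


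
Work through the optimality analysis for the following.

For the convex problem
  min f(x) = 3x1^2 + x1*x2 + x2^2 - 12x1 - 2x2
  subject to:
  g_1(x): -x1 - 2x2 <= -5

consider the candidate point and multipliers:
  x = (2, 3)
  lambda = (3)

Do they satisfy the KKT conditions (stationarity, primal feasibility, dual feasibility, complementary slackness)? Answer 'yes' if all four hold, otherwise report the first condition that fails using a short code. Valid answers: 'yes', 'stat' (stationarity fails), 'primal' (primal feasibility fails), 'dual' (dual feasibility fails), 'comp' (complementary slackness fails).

Gradient of f: grad f(x) = Q x + c = (3, 6)
Constraint values g_i(x) = a_i^T x - b_i:
  g_1((2, 3)) = -3
Stationarity residual: grad f(x) + sum_i lambda_i a_i = (0, 0)
  -> stationarity OK
Primal feasibility (all g_i <= 0): OK
Dual feasibility (all lambda_i >= 0): OK
Complementary slackness (lambda_i * g_i(x) = 0 for all i): FAILS

Verdict: the first failing condition is complementary_slackness -> comp.

comp


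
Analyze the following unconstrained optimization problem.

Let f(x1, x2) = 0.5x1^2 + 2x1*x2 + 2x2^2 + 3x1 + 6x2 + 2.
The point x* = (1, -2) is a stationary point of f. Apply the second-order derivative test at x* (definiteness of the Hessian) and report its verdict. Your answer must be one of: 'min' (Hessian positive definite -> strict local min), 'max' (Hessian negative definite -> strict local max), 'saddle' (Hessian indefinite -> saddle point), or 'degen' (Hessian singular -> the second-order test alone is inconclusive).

Compute the Hessian H = grad^2 f:
  H = [[1, 2], [2, 4]]
Verify stationarity: grad f(x*) = H x* + g = (0, 0).
Eigenvalues of H: 0, 5.
H has a zero eigenvalue (singular; positive semidefinite but not definite), so H is neither positive definite, negative definite, nor indefinite. The second-order test alone is inconclusive -> degen.
(Indeed, f is constant along the null direction of H through x*, so x* is not a strict local extremum.)

degen


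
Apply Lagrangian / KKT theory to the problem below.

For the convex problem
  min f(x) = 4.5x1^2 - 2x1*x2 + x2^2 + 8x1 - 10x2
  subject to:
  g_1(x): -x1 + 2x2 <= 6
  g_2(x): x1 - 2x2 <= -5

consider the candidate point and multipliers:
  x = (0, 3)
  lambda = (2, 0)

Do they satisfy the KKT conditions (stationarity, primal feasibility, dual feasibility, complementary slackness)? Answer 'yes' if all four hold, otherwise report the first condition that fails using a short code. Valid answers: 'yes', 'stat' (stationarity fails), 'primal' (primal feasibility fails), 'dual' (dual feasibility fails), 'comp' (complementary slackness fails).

Gradient of f: grad f(x) = Q x + c = (2, -4)
Constraint values g_i(x) = a_i^T x - b_i:
  g_1((0, 3)) = 0
  g_2((0, 3)) = -1
Stationarity residual: grad f(x) + sum_i lambda_i a_i = (0, 0)
  -> stationarity OK
Primal feasibility (all g_i <= 0): OK
Dual feasibility (all lambda_i >= 0): OK
Complementary slackness (lambda_i * g_i(x) = 0 for all i): OK

Verdict: yes, KKT holds.

yes


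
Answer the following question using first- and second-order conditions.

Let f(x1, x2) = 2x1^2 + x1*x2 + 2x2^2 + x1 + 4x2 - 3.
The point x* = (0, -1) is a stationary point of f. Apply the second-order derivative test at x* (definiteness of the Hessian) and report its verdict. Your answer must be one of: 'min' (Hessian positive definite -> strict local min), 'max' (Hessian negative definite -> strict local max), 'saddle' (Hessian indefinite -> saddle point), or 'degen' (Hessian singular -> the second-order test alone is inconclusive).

Compute the Hessian H = grad^2 f:
  H = [[4, 1], [1, 4]]
Verify stationarity: grad f(x*) = H x* + g = (0, 0).
Eigenvalues of H: 3, 5.
Both eigenvalues > 0, so H is positive definite -> x* is a strict local min.

min


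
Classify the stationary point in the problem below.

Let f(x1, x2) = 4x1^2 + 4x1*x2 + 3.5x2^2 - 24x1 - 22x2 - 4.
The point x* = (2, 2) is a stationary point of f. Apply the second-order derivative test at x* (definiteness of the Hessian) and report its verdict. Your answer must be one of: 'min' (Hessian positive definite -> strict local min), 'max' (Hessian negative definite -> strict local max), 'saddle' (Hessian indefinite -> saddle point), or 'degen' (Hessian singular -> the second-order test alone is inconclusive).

Compute the Hessian H = grad^2 f:
  H = [[8, 4], [4, 7]]
Verify stationarity: grad f(x*) = H x* + g = (0, 0).
Eigenvalues of H: 3.4689, 11.5311.
Both eigenvalues > 0, so H is positive definite -> x* is a strict local min.

min


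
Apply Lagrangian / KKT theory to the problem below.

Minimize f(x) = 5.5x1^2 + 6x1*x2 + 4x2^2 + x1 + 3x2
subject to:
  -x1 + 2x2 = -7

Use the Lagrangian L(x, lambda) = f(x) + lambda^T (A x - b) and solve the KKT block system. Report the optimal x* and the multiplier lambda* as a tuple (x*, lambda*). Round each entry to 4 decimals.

Form the Lagrangian:
  L(x, lambda) = (1/2) x^T Q x + c^T x + lambda^T (A x - b)
Stationarity (grad_x L = 0): Q x + c + A^T lambda = 0.
Primal feasibility: A x = b.

This gives the KKT block system:
  [ Q   A^T ] [ x     ]   [-c ]
  [ A    0  ] [ lambda ] = [ b ]

Solving the linear system:
  x*      = (1.7105, -2.6447)
  lambda* = (3.9474)
  f(x*)   = 10.7039

x* = (1.7105, -2.6447), lambda* = (3.9474)


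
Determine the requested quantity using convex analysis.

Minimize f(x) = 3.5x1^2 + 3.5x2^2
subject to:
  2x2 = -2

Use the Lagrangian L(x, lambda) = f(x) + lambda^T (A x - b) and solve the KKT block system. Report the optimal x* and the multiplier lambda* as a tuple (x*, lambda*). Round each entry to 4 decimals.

Form the Lagrangian:
  L(x, lambda) = (1/2) x^T Q x + c^T x + lambda^T (A x - b)
Stationarity (grad_x L = 0): Q x + c + A^T lambda = 0.
Primal feasibility: A x = b.

This gives the KKT block system:
  [ Q   A^T ] [ x     ]   [-c ]
  [ A    0  ] [ lambda ] = [ b ]

Solving the linear system:
  x*      = (0, -1)
  lambda* = (3.5)
  f(x*)   = 3.5

x* = (0, -1), lambda* = (3.5)


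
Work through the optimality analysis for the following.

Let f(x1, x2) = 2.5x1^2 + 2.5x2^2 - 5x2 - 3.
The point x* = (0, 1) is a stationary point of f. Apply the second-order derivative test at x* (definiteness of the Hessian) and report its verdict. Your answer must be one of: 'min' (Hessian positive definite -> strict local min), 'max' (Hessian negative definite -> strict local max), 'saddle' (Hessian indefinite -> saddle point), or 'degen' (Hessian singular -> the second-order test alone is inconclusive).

Compute the Hessian H = grad^2 f:
  H = [[5, 0], [0, 5]]
Verify stationarity: grad f(x*) = H x* + g = (0, 0).
Eigenvalues of H: 5, 5.
Both eigenvalues > 0, so H is positive definite -> x* is a strict local min.

min


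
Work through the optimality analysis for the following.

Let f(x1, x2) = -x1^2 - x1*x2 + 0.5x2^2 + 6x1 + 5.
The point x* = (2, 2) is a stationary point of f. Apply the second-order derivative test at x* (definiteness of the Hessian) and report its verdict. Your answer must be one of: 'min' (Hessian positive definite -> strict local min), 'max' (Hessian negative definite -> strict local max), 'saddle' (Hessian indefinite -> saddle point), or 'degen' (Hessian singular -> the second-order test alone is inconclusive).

Compute the Hessian H = grad^2 f:
  H = [[-2, -1], [-1, 1]]
Verify stationarity: grad f(x*) = H x* + g = (0, 0).
Eigenvalues of H: -2.3028, 1.3028.
Eigenvalues have mixed signs, so H is indefinite -> x* is a saddle point.

saddle


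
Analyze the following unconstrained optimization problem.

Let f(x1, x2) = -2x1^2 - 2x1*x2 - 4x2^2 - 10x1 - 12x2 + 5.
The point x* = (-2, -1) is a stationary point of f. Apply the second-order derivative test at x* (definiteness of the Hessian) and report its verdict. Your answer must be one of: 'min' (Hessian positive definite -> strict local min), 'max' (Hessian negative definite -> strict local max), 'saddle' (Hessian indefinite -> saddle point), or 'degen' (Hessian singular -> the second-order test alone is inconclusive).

Compute the Hessian H = grad^2 f:
  H = [[-4, -2], [-2, -8]]
Verify stationarity: grad f(x*) = H x* + g = (0, 0).
Eigenvalues of H: -8.8284, -3.1716.
Both eigenvalues < 0, so H is negative definite -> x* is a strict local max.

max


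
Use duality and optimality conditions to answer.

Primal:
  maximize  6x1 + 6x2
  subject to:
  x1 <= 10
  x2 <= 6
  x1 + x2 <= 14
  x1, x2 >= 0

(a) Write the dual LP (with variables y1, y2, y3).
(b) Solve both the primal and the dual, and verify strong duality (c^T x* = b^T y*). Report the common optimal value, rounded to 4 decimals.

The standard primal-dual pair for 'max c^T x s.t. A x <= b, x >= 0' is:
  Dual:  min b^T y  s.t.  A^T y >= c,  y >= 0.

So the dual LP is:
  minimize  10y1 + 6y2 + 14y3
  subject to:
    y1 + y3 >= 6
    y2 + y3 >= 6
    y1, y2, y3 >= 0

Solving the primal: x* = (8, 6).
  primal value c^T x* = 84.
Solving the dual: y* = (0, 0, 6).
  dual value b^T y* = 84.
Strong duality: c^T x* = b^T y*. Confirmed.

84


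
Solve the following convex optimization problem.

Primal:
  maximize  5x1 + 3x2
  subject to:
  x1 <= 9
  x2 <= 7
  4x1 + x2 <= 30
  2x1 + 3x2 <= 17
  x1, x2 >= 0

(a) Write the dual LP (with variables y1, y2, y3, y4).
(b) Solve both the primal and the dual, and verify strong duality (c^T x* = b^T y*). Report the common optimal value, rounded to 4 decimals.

The standard primal-dual pair for 'max c^T x s.t. A x <= b, x >= 0' is:
  Dual:  min b^T y  s.t.  A^T y >= c,  y >= 0.

So the dual LP is:
  minimize  9y1 + 7y2 + 30y3 + 17y4
  subject to:
    y1 + 4y3 + 2y4 >= 5
    y2 + y3 + 3y4 >= 3
    y1, y2, y3, y4 >= 0

Solving the primal: x* = (7.3, 0.8).
  primal value c^T x* = 38.9.
Solving the dual: y* = (0, 0, 0.9, 0.7).
  dual value b^T y* = 38.9.
Strong duality: c^T x* = b^T y*. Confirmed.

38.9


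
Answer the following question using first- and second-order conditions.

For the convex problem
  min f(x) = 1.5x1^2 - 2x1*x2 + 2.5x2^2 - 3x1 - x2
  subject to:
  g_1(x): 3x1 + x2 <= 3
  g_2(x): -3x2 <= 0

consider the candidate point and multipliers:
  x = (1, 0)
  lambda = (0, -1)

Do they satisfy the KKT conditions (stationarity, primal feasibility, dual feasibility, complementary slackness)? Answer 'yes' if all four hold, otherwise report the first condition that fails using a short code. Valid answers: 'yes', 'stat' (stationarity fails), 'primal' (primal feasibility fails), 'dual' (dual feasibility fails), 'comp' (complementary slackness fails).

Gradient of f: grad f(x) = Q x + c = (0, -3)
Constraint values g_i(x) = a_i^T x - b_i:
  g_1((1, 0)) = 0
  g_2((1, 0)) = 0
Stationarity residual: grad f(x) + sum_i lambda_i a_i = (0, 0)
  -> stationarity OK
Primal feasibility (all g_i <= 0): OK
Dual feasibility (all lambda_i >= 0): FAILS
Complementary slackness (lambda_i * g_i(x) = 0 for all i): OK

Verdict: the first failing condition is dual_feasibility -> dual.

dual


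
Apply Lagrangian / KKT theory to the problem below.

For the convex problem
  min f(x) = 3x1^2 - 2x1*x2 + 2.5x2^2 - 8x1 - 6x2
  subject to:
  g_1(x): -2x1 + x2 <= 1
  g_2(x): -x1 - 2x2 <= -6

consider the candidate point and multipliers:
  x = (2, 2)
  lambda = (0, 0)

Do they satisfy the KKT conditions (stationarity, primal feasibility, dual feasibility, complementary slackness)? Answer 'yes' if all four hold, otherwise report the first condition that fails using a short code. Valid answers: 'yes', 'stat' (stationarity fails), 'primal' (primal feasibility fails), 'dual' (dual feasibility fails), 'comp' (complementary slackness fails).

Gradient of f: grad f(x) = Q x + c = (0, 0)
Constraint values g_i(x) = a_i^T x - b_i:
  g_1((2, 2)) = -3
  g_2((2, 2)) = 0
Stationarity residual: grad f(x) + sum_i lambda_i a_i = (0, 0)
  -> stationarity OK
Primal feasibility (all g_i <= 0): OK
Dual feasibility (all lambda_i >= 0): OK
Complementary slackness (lambda_i * g_i(x) = 0 for all i): OK

Verdict: yes, KKT holds.

yes
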